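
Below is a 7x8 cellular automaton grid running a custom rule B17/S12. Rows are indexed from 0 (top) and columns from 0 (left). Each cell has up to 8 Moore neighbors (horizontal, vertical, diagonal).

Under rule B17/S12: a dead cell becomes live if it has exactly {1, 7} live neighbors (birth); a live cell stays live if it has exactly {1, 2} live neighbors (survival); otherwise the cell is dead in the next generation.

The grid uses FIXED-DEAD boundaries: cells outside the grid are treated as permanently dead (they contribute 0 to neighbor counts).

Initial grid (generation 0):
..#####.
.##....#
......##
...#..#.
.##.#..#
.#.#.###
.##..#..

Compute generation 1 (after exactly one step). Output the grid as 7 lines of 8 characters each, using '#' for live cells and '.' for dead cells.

Answer: #...###.
##......
#...#...
#..#....
.#......
.......#
.#...#..

Derivation:
Simulating step by step:
Generation 0 (given above): 24 live cells
Generation 1: 14 live cells
(generation 1 grid is the final answer)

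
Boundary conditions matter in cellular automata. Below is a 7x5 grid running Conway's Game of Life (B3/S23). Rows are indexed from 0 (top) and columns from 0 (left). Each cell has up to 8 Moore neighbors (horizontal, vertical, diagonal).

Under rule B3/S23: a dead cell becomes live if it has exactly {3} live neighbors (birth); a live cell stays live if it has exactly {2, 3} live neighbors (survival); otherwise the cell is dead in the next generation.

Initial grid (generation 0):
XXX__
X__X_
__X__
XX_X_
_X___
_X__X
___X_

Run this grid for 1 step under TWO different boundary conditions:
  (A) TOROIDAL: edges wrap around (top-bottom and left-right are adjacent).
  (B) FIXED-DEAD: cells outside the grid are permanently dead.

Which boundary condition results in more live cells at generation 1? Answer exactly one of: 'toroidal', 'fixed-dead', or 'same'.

Answer: toroidal

Derivation:
Under TOROIDAL boundary, generation 1:
XXXX_
X__XX
X_XX_
XX___
_X__X
X_X__
___XX
Population = 18

Under FIXED-DEAD boundary, generation 1:
XXX__
X__X_
X_XX_
XX___
_X___
__X__
_____
Population = 12

Comparison: toroidal=18, fixed-dead=12 -> toroidal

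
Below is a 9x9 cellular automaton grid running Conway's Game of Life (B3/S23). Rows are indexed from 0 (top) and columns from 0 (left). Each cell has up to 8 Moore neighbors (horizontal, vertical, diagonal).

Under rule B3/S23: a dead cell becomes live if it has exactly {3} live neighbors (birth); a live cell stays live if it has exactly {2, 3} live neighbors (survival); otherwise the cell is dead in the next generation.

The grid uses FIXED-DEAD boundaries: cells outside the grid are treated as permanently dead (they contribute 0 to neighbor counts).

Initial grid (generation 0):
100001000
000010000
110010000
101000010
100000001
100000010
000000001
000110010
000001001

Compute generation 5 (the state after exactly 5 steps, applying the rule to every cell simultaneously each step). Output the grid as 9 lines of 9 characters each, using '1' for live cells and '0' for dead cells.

Simulating step by step:
Generation 0 (given above): 19 live cells
Generation 1: 19 live cells
000000000
110011000
110100000
100000000
100000011
000000011
000000011
000010011
000010000
Generation 2: 13 live cells
000000000
111010000
001010000
100000000
000000011
000000100
000000100
000000011
000000000
Generation 3: 9 live cells
010000000
011000000
101000000
000000000
000000010
000000100
000000100
000000010
000000000
Generation 4: 9 live cells
011000000
101000000
001000000
000000000
000000000
000000110
000000110
000000000
000000000
Generation 5: 9 live cells
(generation 5 grid is the final answer)

Answer: 011000000
001100000
010000000
000000000
000000000
000000110
000000110
000000000
000000000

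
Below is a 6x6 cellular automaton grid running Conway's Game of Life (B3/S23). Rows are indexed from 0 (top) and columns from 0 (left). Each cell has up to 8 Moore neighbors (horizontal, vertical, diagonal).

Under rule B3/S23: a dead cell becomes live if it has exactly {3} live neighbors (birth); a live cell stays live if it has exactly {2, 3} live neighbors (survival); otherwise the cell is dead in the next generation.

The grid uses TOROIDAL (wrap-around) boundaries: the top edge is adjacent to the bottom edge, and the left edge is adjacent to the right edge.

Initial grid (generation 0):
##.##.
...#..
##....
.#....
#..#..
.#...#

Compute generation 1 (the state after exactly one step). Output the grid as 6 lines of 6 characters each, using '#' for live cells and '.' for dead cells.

Simulating step by step:
Generation 0 (given above): 12 live cells
Generation 1: 19 live cells
(generation 1 grid is the final answer)

Answer: ##.###
...###
###...
.##...
###...
.#.#.#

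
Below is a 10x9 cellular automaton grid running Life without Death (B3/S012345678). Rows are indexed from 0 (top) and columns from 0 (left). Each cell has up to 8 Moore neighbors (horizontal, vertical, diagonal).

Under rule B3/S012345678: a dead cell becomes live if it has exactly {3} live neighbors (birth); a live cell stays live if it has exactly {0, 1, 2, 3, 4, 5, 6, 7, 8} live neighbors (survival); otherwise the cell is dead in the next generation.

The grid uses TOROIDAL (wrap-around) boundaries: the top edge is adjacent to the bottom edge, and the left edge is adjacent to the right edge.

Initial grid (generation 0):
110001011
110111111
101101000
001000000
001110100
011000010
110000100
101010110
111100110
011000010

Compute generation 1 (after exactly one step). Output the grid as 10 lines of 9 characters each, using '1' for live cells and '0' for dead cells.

Answer: 110101011
110111111
101101010
001001000
001110100
111001110
110101100
101010110
111101110
011100010

Derivation:
Simulating step by step:
Generation 0 (given above): 42 live cells
Generation 1: 52 live cells
(generation 1 grid is the final answer)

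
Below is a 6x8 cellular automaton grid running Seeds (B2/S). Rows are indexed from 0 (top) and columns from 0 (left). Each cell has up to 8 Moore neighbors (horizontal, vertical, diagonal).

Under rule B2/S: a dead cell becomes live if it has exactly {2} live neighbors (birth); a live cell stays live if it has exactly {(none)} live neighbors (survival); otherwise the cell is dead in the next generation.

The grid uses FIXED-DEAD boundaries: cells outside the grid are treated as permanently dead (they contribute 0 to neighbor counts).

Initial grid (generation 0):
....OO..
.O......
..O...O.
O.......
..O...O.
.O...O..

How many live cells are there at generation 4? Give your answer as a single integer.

Answer: 10

Derivation:
Simulating step by step:
Generation 0 (given above): 10 live cells
Generation 1: 14 live cells
........
..OOO.O.
O.......
..OO.OOO
O....O..
..O...O.
Generation 2: 8 live cells
..O.OO..
.O...O..
........
O.......
........
.O...O..
Generation 3: 10 live cells
.O.O..O.
..OO..O.
OO......
........
OO......
........
Generation 4: 10 live cells
....OO.O
....OO.O
...O....
..O.....
........
OO......
Population at generation 4: 10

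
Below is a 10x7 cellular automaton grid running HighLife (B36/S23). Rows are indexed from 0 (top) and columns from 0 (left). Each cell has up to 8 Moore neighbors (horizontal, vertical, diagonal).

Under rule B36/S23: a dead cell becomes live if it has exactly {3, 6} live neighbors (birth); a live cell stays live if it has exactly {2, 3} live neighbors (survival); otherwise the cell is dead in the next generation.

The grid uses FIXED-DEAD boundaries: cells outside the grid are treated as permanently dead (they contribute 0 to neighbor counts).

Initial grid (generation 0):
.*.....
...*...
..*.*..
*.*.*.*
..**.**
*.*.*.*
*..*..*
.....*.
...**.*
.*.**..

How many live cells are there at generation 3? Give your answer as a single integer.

Answer: 26

Derivation:
Simulating step by step:
Generation 0 (given above): 26 live cells
Generation 1: 28 live cells
.......
..**...
.**.**.
..***.*
..*...*
..*.*.*
.*.**.*
...*.**
..**...
..****.
Generation 2: 25 live cells
.......
.****..
.*...*.
....*.*
.****.*
.**.*.*
.....**
.....**
....*.*
..*.*..
Generation 3: 26 live cells
..**...
.****..
.*...*.
.*..*.*
.*..***
.*..***
....*..
....*..
...**.*
...*.*.
Population at generation 3: 26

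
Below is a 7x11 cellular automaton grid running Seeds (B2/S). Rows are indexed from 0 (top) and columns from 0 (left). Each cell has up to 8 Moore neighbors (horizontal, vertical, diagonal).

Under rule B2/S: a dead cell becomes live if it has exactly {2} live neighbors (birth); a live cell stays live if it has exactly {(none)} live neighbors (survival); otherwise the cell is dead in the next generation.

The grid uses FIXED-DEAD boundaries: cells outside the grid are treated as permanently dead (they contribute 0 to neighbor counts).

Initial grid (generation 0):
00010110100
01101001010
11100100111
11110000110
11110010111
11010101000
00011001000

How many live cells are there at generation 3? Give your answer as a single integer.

Answer: 19

Derivation:
Simulating step by step:
Generation 0 (given above): 38 live cells
Generation 1: 11 live cells
01000000010
00000000000
00000010000
00000110000
00000100000
00000000001
11000100100
Generation 2: 11 live cells
00000000000
00000000000
00000001000
00001001000
00001000000
11001110010
00000000010
Generation 3: 19 live cells
00000000000
00000000000
00000010100
00010110100
11000001100
00010000101
11001010101
Population at generation 3: 19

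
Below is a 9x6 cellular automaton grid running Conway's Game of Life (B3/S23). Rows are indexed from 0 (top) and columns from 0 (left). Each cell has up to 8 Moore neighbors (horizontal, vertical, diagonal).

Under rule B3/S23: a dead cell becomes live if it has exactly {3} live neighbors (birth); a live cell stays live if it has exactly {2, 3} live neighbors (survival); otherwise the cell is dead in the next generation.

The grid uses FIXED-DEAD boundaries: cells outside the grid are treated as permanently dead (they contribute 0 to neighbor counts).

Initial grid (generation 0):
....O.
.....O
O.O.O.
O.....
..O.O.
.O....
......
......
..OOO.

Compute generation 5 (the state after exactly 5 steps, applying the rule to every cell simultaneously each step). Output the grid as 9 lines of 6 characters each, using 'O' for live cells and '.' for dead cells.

Simulating step by step:
Generation 0 (given above): 12 live cells
Generation 1: 7 live cells
......
...OOO
.O....
......
.O....
......
......
...O..
...O..
Generation 2: 3 live cells
....O.
....O.
....O.
......
......
......
......
......
......
Generation 3: 3 live cells
......
...OOO
......
......
......
......
......
......
......
Generation 4: 3 live cells
....O.
....O.
....O.
......
......
......
......
......
......
Generation 5: 3 live cells
(generation 5 grid is the final answer)

Answer: ......
...OOO
......
......
......
......
......
......
......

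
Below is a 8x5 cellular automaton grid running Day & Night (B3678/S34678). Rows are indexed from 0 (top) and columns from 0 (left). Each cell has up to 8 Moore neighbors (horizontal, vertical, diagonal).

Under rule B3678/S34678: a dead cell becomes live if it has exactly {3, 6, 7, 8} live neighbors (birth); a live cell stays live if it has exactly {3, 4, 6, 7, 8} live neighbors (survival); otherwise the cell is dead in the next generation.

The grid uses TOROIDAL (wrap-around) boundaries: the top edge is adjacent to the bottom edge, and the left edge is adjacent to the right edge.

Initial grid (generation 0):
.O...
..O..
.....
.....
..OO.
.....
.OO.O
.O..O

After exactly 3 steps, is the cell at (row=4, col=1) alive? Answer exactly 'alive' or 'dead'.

Simulating step by step:
Generation 0 (given above): 9 live cells
Generation 1: 6 live cells
O.O..
.....
.....
.....
.....
.O...
...O.
.O.O.
Generation 2: 2 live cells
.O...
.....
.....
.....
.....
.....
.....
....O
Generation 3: 0 live cells
.....
.....
.....
.....
.....
.....
.....
.....

Cell (4,1) at generation 3: 0 -> dead

Answer: dead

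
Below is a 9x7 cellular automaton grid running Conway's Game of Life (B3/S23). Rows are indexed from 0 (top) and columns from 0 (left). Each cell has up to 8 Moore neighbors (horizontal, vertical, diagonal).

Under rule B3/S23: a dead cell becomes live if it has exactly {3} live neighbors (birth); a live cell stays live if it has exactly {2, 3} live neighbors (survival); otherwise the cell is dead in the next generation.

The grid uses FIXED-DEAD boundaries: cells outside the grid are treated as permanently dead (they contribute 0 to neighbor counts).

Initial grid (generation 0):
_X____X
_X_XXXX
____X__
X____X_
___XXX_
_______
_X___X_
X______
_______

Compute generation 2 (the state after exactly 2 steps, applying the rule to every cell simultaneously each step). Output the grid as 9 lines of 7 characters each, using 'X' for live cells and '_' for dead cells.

Answer: __X_X__
__X_X_X
______X
___X_XX
_____XX
____XX_
_______
_______
_______

Derivation:
Simulating step by step:
Generation 0 (given above): 16 live cells
Generation 1: 14 live cells
__X_X_X
__XXX_X
___X__X
___X_X_
____XX_
_____X_
_______
_______
_______
Generation 2: 13 live cells
(generation 2 grid is the final answer)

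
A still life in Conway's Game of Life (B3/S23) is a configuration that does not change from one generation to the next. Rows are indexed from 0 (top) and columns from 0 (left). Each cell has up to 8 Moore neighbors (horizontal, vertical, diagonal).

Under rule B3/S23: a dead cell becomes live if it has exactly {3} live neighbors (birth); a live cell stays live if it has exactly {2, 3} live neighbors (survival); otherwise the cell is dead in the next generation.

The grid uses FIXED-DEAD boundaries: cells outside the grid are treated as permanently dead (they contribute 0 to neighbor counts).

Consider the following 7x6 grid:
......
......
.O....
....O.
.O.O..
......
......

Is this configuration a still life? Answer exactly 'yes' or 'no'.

Answer: no

Derivation:
Compute generation 1 and compare to generation 0 (given above):
Generation 1:
......
......
......
..O...
......
......
......
Cell (2,1) differs: gen0=1 vs gen1=0 -> NOT a still life.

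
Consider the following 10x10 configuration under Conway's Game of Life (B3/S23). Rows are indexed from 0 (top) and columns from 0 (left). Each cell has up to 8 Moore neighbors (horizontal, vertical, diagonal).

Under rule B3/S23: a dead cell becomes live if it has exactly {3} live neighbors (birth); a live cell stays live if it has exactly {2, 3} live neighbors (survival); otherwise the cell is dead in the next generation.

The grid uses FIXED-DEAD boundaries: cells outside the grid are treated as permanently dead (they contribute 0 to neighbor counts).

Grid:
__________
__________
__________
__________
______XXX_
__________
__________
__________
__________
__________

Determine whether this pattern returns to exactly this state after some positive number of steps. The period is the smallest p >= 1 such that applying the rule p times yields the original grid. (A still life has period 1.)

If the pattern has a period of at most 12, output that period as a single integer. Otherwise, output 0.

Answer: 2

Derivation:
Simulating and comparing each generation to the original:
Gen 0 (original, given above): 3 live cells
Gen 1: 3 live cells, differs from original
Gen 2: 3 live cells, MATCHES original -> period = 2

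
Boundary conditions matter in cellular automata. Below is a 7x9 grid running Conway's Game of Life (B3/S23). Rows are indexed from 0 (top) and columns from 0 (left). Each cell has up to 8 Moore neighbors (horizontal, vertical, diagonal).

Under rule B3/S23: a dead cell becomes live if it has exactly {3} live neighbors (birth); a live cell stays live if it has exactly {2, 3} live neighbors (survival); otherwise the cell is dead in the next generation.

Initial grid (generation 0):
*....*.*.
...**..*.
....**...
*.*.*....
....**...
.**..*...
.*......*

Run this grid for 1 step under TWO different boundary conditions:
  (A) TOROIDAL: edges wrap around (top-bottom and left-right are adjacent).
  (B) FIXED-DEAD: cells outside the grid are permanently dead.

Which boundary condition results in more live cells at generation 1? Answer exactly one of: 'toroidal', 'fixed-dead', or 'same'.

Under TOROIDAL boundary, generation 1:
*...*.**.
...*....*
.....*...
.........
..*.**...
***.**...
.**...*.*
Population = 19

Under FIXED-DEAD boundary, generation 1:
....*.*..
...*.....
.....*...
.........
..*.**...
.**.**...
.**......
Population = 13

Comparison: toroidal=19, fixed-dead=13 -> toroidal

Answer: toroidal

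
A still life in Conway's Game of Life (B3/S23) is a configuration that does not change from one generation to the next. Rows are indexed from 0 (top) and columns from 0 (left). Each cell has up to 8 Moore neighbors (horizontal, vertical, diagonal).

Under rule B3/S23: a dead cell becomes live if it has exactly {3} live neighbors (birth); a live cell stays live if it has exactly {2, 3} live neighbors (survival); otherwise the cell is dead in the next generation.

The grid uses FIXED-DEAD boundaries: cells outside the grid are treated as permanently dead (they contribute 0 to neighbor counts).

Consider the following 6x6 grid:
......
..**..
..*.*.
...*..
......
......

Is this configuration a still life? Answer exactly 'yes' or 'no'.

Compute generation 1 and compare to generation 0 (given above):
Generation 1:
......
..**..
..*.*.
...*..
......
......
The grids are IDENTICAL -> still life.

Answer: yes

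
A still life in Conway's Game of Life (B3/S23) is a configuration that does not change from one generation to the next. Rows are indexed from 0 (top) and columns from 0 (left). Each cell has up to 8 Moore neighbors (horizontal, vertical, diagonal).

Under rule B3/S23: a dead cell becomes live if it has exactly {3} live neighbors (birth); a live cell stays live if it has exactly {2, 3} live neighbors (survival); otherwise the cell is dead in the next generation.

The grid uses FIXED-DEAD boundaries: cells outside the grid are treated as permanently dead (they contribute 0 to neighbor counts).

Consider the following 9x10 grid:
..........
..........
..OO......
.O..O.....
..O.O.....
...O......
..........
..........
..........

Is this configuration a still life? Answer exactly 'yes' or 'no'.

Compute generation 1 and compare to generation 0 (given above):
Generation 1:
..........
..........
..OO......
.O..O.....
..O.O.....
...O......
..........
..........
..........
The grids are IDENTICAL -> still life.

Answer: yes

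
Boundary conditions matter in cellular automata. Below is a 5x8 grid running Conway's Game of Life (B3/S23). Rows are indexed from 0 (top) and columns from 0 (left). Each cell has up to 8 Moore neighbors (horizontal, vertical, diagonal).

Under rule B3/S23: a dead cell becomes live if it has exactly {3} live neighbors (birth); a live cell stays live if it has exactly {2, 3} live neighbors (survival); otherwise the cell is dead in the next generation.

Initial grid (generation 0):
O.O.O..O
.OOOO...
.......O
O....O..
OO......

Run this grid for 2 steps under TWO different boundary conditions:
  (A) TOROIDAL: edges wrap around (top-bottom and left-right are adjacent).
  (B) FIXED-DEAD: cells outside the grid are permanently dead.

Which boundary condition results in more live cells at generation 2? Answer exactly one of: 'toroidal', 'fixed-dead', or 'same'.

Answer: toroidal

Derivation:
Under TOROIDAL boundary, generation 2:
O..O....
....OO.O
....O...
...O...O
.......O
Population = 9

Under FIXED-DEAD boundary, generation 2:
.OO.....
....OO..
....O...
...O....
OO......
Population = 8

Comparison: toroidal=9, fixed-dead=8 -> toroidal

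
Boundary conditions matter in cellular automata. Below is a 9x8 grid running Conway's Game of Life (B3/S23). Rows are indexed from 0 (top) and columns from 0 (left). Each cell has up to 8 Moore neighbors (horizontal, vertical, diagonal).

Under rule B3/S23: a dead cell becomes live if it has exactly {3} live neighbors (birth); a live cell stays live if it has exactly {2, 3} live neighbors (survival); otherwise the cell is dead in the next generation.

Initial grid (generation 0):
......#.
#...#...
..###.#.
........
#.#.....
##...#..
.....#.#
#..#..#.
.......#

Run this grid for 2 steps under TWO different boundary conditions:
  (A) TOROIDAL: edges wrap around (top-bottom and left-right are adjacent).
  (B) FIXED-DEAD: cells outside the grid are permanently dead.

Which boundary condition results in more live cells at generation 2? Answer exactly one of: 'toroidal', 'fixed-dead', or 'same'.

Answer: toroidal

Derivation:
Under TOROIDAL boundary, generation 2:
#......#
...####.
..####..
.####...
..#.....
.#...##.
.#...#..
#.......
#.....#.
Population = 23

Under FIXED-DEAD boundary, generation 2:
........
...###..
..####..
.####...
#.#.....
.....#..
##...#.#
.....##.
........
Population = 20

Comparison: toroidal=23, fixed-dead=20 -> toroidal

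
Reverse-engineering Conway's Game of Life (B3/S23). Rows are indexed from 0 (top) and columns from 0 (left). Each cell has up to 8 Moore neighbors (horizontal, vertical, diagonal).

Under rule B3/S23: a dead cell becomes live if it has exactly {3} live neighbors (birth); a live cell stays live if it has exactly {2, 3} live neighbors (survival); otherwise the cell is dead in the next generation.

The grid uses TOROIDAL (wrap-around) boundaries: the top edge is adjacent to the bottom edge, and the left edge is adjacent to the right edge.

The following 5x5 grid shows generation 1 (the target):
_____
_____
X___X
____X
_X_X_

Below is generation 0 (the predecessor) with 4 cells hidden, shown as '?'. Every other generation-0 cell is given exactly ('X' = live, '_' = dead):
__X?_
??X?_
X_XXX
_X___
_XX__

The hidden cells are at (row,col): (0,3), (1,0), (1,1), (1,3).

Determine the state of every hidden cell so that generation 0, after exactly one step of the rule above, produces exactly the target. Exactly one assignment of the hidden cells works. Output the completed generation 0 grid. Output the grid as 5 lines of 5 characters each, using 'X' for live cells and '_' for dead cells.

Answer: __XX_
__XX_
X_XXX
_X___
_XX__

Derivation:
Hidden generation-0 cells (in order): (0,3), (1,0), (1,1), (1,3).
A hidden cell only influences target cells in its own 3x3 neighborhood. Try each of the 2^4 = 16 assignments, step the completed generation 0 forward once under B3/S23, and compare with the target:
  (0,3)=_ (1,0)=_ (1,1)=_ (1,3)=_ -> step gives (0,2)='X' but target has '_' -> reject
  (0,3)=_ (1,0)=_ (1,1)=_ (1,3)=X -> step gives (4,2)='X' but target has '_' -> reject
  (0,3)=_ (1,0)=_ (1,1)=X (1,3)=_ -> step gives (0,3)='X' but target has '_' -> reject
  (0,3)=_ (1,0)=_ (1,1)=X (1,3)=X -> step gives (1,0)='X' but target has '_' -> reject
  (0,3)=_ (1,0)=X (1,1)=_ (1,3)=_ -> step gives (0,2)='X' but target has '_' -> reject
  (0,3)=_ (1,0)=X (1,1)=_ (1,3)=X -> step gives (1,0)='X' but target has '_' -> reject
  (0,3)=_ (1,0)=X (1,1)=X (1,3)=_ -> step gives (0,0)='X' but target has '_' -> reject
  (0,3)=_ (1,0)=X (1,1)=X (1,3)=X -> step gives (0,0)='X' but target has '_' -> reject
  (0,3)=X (1,0)=_ (1,1)=_ (1,3)=_ -> step gives (0,3)='X' but target has '_' -> reject
  (0,3)=X (1,0)=_ (1,1)=_ (1,3)=X -> step reproduces the target at every cell -> ACCEPT
  (0,3)=X (1,0)=_ (1,1)=X (1,3)=_ -> step gives (0,3)='X' but target has '_' -> reject
  (0,3)=X (1,0)=_ (1,1)=X (1,3)=X -> step gives (1,0)='X' but target has '_' -> reject
  (0,3)=X (1,0)=X (1,1)=_ (1,3)=_ -> step gives (0,3)='X' but target has '_' -> reject
  (0,3)=X (1,0)=X (1,1)=_ (1,3)=X -> step gives (0,4)='X' but target has '_' -> reject
  (0,3)=X (1,0)=X (1,1)=X (1,3)=_ -> step gives (0,0)='X' but target has '_' -> reject
  (0,3)=X (1,0)=X (1,1)=X (1,3)=X -> step gives (0,0)='X' but target has '_' -> reject
Unique solution: (0,3)=live, (1,0)=dead, (1,1)=dead, (1,3)=live.
Check: live-neighbor counts of every cell in the completed generation 0:
14542
24565
24443
44543
23431
Applying B3/S23 to generation 0 with these counts gives:
_____
_____
X___X
____X
_X_X_
which matches the target exactly.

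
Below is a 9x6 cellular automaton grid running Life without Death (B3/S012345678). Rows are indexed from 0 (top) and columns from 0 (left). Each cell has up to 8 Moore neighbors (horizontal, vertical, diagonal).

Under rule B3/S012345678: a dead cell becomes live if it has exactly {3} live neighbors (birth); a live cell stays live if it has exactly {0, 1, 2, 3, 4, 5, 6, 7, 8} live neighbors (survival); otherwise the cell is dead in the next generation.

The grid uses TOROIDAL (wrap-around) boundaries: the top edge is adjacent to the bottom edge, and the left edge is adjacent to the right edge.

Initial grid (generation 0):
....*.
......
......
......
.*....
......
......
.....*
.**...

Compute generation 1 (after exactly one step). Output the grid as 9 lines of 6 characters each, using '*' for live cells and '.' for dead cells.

Answer: ....*.
......
......
......
.*....
......
......
.....*
.**...

Derivation:
Simulating step by step:
Generation 0 (given above): 5 live cells
Generation 1: 5 live cells
(generation 1 grid is the final answer)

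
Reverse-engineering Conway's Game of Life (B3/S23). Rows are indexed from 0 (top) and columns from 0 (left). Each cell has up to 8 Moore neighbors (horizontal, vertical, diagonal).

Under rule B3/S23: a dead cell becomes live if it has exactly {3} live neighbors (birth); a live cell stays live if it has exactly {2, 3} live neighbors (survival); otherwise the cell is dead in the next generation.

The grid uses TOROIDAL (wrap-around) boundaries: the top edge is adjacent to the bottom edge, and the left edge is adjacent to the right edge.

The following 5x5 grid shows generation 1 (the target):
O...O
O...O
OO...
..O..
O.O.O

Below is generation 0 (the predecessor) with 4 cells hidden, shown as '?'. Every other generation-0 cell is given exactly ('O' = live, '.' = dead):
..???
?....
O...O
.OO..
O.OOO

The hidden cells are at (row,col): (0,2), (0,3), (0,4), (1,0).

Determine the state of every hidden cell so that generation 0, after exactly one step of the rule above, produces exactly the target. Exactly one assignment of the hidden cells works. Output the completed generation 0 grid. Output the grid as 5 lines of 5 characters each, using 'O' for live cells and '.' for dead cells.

Answer: ....O
.....
O...O
.OO..
O.OOO

Derivation:
Hidden generation-0 cells (in order): (0,2), (0,3), (0,4), (1,0).
A hidden cell only influences target cells in its own 3x3 neighborhood. Try each of the 2^4 = 16 assignments, step the completed generation 0 forward once under B3/S23, and compare with the target:
  (0,2)=. (0,3)=. (0,4)=. (1,0)=. -> step gives (0,0)='.' but target has 'O' -> reject
  (0,2)=. (0,3)=. (0,4)=. (1,0)=O -> step gives (0,1)='O' but target has '.' -> reject
  (0,2)=. (0,3)=. (0,4)=O (1,0)=. -> step reproduces the target at every cell -> ACCEPT
  (0,2)=. (0,3)=. (0,4)=O (1,0)=O -> step gives (0,0)='.' but target has 'O' -> reject
  (0,2)=. (0,3)=O (0,4)=. (1,0)=. -> step gives (0,0)='.' but target has 'O' -> reject
  (0,2)=. (0,3)=O (0,4)=. (1,0)=O -> step gives (0,1)='O' but target has '.' -> reject
  (0,2)=. (0,3)=O (0,4)=O (1,0)=. -> step gives (0,2)='O' but target has '.' -> reject
  (0,2)=. (0,3)=O (0,4)=O (1,0)=O -> step gives (0,0)='.' but target has 'O' -> reject
  (0,2)=O (0,3)=. (0,4)=. (1,0)=. -> step gives (0,0)='.' but target has 'O' -> reject
  (0,2)=O (0,3)=. (0,4)=. (1,0)=O -> step gives (0,2)='O' but target has '.' -> reject
  (0,2)=O (0,3)=. (0,4)=O (1,0)=. -> step gives (0,1)='O' but target has '.' -> reject
  (0,2)=O (0,3)=. (0,4)=O (1,0)=O -> step gives (0,0)='.' but target has 'O' -> reject
  (0,2)=O (0,3)=O (0,4)=. (1,0)=. -> step gives (0,0)='.' but target has 'O' -> reject
  (0,2)=O (0,3)=O (0,4)=. (1,0)=O -> step gives (0,2)='O' but target has '.' -> reject
  (0,2)=O (0,3)=O (0,4)=O (1,0)=. -> step gives (0,1)='O' but target has '.' -> reject
  (0,2)=O (0,3)=O (0,4)=O (1,0)=O -> step gives (0,0)='.' but target has 'O' -> reject
Unique solution: (0,2)=dead, (0,3)=dead, (0,4)=live, (1,0)=dead.
Check: live-neighbor counts of every cell in the completed generation 0:
32243
31023
23221
54355
34343
Applying B3/S23 to generation 0 with these counts gives:
O...O
O...O
OO...
..O..
O.O.O
which matches the target exactly.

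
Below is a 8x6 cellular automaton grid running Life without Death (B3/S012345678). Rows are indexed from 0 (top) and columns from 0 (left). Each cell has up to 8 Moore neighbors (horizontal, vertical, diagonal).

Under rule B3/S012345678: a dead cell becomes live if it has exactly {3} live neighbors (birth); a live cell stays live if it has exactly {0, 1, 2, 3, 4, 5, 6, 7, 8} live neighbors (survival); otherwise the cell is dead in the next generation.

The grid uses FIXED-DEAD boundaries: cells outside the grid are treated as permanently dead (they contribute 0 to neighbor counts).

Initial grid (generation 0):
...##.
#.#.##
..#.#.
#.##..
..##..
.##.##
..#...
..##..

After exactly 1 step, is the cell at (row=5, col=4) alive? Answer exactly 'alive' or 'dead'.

Answer: alive

Derivation:
Simulating step by step:
Generation 0 (given above): 20 live cells
Generation 1: 25 live cells
...###
###.##
..#.##
#.###.
..##..
.##.##
..#.#.
..##..

Cell (5,4) at generation 1: 1 -> alive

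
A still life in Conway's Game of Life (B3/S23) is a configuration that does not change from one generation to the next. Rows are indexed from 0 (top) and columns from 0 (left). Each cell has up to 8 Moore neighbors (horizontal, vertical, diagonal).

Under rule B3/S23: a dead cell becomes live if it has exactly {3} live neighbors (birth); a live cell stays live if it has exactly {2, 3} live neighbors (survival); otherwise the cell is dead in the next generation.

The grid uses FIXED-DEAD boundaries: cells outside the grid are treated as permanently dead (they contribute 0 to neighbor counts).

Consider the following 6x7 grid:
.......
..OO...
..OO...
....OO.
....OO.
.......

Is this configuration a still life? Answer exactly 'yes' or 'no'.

Answer: no

Derivation:
Compute generation 1 and compare to generation 0 (given above):
Generation 1:
.......
..OO...
..O....
.....O.
....OO.
.......
Cell (2,3) differs: gen0=1 vs gen1=0 -> NOT a still life.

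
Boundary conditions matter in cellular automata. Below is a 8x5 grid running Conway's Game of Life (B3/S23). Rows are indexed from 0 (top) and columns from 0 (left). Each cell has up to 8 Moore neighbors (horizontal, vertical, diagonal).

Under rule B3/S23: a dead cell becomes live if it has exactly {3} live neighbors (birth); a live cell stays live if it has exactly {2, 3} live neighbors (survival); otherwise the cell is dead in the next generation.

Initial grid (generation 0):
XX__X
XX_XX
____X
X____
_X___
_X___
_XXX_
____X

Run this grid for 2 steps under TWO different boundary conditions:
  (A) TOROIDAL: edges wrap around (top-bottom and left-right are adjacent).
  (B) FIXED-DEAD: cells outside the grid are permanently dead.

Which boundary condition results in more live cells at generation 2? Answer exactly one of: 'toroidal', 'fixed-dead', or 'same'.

Answer: toroidal

Derivation:
Under TOROIDAL boundary, generation 2:
XX___
X__X_
XX_XX
X_X_X
____X
_____
__XX_
____X
Population = 15

Under FIXED-DEAD boundary, generation 2:
X___X
_____
X___X
__X__
XX___
_____
X__X_
_X_X_
Population = 11

Comparison: toroidal=15, fixed-dead=11 -> toroidal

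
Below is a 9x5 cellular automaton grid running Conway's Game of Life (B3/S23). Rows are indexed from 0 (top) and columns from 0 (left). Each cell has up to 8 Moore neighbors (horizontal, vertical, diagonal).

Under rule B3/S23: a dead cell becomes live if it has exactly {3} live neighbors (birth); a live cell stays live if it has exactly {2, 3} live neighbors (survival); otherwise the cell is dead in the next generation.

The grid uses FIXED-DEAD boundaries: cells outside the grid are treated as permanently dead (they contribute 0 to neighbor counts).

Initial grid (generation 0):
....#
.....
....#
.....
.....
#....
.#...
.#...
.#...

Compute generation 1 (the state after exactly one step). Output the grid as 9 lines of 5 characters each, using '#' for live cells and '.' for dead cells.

Answer: .....
.....
.....
.....
.....
.....
##...
###..
.....

Derivation:
Simulating step by step:
Generation 0 (given above): 6 live cells
Generation 1: 5 live cells
(generation 1 grid is the final answer)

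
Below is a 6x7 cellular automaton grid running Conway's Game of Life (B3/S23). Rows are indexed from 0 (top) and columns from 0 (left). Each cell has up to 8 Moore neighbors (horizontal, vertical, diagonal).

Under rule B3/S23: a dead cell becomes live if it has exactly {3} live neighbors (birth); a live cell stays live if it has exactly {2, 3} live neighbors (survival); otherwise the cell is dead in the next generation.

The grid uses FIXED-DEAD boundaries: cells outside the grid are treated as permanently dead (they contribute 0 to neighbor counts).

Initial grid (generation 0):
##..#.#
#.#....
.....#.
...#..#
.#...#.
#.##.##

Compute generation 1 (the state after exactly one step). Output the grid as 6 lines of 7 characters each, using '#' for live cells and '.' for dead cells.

Simulating step by step:
Generation 0 (given above): 16 live cells
Generation 1: 15 live cells
(generation 1 grid is the final answer)

Answer: ##.....
#....#.
.......
....###
.#.#.#.
.##.###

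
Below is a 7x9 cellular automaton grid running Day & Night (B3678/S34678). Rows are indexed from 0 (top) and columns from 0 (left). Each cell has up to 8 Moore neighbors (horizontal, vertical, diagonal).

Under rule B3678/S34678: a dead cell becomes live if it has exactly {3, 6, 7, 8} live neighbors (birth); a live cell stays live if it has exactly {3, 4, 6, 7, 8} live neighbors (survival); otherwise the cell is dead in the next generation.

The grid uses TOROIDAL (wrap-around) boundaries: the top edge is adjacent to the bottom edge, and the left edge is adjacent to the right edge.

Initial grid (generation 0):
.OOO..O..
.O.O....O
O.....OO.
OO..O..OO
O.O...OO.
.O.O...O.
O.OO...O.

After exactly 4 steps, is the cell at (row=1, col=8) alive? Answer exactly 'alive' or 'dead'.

Answer: alive

Derivation:
Simulating step by step:
Generation 0 (given above): 26 live cells
Generation 1: 30 live cells
.OOOO..OO
.O....O..
..O....OO
OO...O..O
O.OO..OOO
OO.O...O.
..OOO.O.O
Generation 2: 29 live cells
.O..O.OO.
.O.......
......OOO
.O.O...OO
OOO.O.OOO
OOO..O..O
..OOOO..O
Generation 3: 27 live cells
O...O....
O....O..O
..O....OO
OO...O.OO
OO...OO.O
OO.O.O...
..OOOO..O
Generation 4: 25 live cells
OO..O....
OO.....OO
O......OO
OOO.....O
O....OO..
.O.OOO.O.
..OO.O...

Cell (1,8) at generation 4: 1 -> alive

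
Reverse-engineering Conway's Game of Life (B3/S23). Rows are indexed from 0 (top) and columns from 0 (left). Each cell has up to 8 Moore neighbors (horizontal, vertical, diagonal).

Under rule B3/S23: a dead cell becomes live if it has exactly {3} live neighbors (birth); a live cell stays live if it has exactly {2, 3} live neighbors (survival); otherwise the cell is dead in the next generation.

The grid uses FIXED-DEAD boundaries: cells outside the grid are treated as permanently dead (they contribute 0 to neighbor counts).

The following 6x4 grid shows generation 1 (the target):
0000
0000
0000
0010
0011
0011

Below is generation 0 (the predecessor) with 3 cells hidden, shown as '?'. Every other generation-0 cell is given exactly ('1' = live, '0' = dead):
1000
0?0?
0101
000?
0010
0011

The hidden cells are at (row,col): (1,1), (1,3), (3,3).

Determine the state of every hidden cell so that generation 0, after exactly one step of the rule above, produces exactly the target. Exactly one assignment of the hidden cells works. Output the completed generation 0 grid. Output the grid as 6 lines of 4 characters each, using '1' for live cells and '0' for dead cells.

Hidden generation-0 cells (in order): (1,1), (1,3), (3,3).
A hidden cell only influences target cells in its own 3x3 neighborhood. Try each of the 2^3 = 8 assignments, step the completed generation 0 forward once under B3/S23, and compare with the target:
  (1,1)=0 (1,3)=0 (3,3)=0 -> step reproduces the target at every cell -> ACCEPT
  (1,1)=0 (1,3)=0 (3,3)=1 -> step gives (2,2)='1' but target has '0' -> reject
  (1,1)=0 (1,3)=1 (3,3)=0 -> step gives (1,2)='1' but target has '0' -> reject
  (1,1)=0 (1,3)=1 (3,3)=1 -> step gives (1,2)='1' but target has '0' -> reject
  (1,1)=1 (1,3)=0 (3,3)=0 -> step gives (1,0)='1' but target has '0' -> reject
  (1,1)=1 (1,3)=0 (3,3)=1 -> step gives (1,0)='1' but target has '0' -> reject
  (1,1)=1 (1,3)=1 (3,3)=0 -> step gives (1,0)='1' but target has '0' -> reject
  (1,1)=1 (1,3)=1 (3,3)=1 -> step gives (1,0)='1' but target has '0' -> reject
Unique solution: (1,1)=dead, (1,3)=dead, (3,3)=dead.
Check: live-neighbor counts of every cell in the completed generation 0:
0100
2221
1020
1232
0223
0222
Applying B3/S23 to generation 0 with these counts gives:
0000
0000
0000
0010
0011
0011
which matches the target exactly.

Answer: 1000
0000
0101
0000
0010
0011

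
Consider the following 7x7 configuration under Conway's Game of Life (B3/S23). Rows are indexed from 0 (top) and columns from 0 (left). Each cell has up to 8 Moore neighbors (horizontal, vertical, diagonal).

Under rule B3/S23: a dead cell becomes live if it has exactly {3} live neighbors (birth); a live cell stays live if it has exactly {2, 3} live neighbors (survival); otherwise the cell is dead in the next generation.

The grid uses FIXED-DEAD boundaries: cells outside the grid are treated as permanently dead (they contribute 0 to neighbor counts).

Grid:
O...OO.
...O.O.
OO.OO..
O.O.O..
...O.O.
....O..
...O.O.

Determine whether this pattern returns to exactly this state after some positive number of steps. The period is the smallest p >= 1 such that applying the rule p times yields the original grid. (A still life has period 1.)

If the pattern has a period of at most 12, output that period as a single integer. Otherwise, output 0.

Answer: 0

Derivation:
Simulating and comparing each generation to the original:
Gen 0 (original, given above): 17 live cells
Gen 1: 18 live cells, differs from original
Gen 2: 24 live cells, differs from original
Gen 3: 14 live cells, differs from original
Gen 4: 8 live cells, differs from original
Gen 5: 4 live cells, differs from original
Gen 6: 3 live cells, differs from original
Gen 7: 4 live cells, differs from original
Gen 8: 4 live cells, differs from original
Gen 9: 4 live cells, differs from original
Gen 10: 4 live cells, differs from original
Gen 11: 4 live cells, differs from original
Gen 12: 4 live cells, differs from original
No period found within 12 steps.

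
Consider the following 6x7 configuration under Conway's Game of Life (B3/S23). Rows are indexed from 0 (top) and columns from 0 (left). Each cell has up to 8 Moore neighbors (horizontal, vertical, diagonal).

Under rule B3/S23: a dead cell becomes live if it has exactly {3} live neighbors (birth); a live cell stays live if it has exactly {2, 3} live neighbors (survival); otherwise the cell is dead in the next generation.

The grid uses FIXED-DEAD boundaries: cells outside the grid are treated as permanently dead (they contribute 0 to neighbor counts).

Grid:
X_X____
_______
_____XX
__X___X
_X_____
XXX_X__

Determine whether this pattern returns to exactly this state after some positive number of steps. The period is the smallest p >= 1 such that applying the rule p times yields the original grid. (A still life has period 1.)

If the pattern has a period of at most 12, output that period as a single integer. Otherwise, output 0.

Answer: 0

Derivation:
Simulating and comparing each generation to the original:
Gen 0 (original, given above): 11 live cells
Gen 1: 9 live cells, differs from original
Gen 2: 10 live cells, differs from original
Gen 3: 10 live cells, differs from original
Gen 4: 8 live cells, differs from original
Gen 5: 4 live cells, differs from original
Gen 6: 1 live cells, differs from original
Gen 7: 0 live cells, differs from original
Gen 8: 0 live cells, differs from original
Gen 9: 0 live cells, differs from original
Gen 10: 0 live cells, differs from original
Gen 11: 0 live cells, differs from original
Gen 12: 0 live cells, differs from original
No period found within 12 steps.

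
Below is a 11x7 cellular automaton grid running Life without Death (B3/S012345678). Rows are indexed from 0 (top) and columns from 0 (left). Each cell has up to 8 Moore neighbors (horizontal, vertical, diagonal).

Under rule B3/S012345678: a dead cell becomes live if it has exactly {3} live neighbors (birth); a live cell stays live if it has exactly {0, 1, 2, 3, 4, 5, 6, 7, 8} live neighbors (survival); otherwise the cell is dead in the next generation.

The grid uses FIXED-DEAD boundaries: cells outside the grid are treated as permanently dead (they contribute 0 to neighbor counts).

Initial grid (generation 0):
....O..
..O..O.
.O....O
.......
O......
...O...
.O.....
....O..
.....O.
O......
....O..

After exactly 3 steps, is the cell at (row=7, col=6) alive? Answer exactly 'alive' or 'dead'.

Simulating step by step:
Generation 0 (given above): 12 live cells
Generation 1: 12 live cells
....O..
..O..O.
.O....O
.......
O......
...O...
.O.....
....O..
.....O.
O......
....O..
Generation 2: 12 live cells
....O..
..O..O.
.O....O
.......
O......
...O...
.O.....
....O..
.....O.
O......
....O..
Generation 3: 12 live cells
....O..
..O..O.
.O....O
.......
O......
...O...
.O.....
....O..
.....O.
O......
....O..

Cell (7,6) at generation 3: 0 -> dead

Answer: dead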